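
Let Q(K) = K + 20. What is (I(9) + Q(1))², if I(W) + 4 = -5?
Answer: 144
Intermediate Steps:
Q(K) = 20 + K
I(W) = -9 (I(W) = -4 - 5 = -9)
(I(9) + Q(1))² = (-9 + (20 + 1))² = (-9 + 21)² = 12² = 144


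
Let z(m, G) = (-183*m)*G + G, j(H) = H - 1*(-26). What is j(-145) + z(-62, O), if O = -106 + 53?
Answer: -601510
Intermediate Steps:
j(H) = 26 + H (j(H) = H + 26 = 26 + H)
O = -53
z(m, G) = G - 183*G*m (z(m, G) = -183*G*m + G = G - 183*G*m)
j(-145) + z(-62, O) = (26 - 145) - 53*(1 - 183*(-62)) = -119 - 53*(1 + 11346) = -119 - 53*11347 = -119 - 601391 = -601510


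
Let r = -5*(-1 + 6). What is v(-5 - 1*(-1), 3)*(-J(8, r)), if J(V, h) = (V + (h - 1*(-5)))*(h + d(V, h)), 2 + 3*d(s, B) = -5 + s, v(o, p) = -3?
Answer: 888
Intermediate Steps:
d(s, B) = -7/3 + s/3 (d(s, B) = -⅔ + (-5 + s)/3 = -⅔ + (-5/3 + s/3) = -7/3 + s/3)
r = -25 (r = -5*5 = -25)
J(V, h) = (5 + V + h)*(-7/3 + h + V/3) (J(V, h) = (V + (h - 1*(-5)))*(h + (-7/3 + V/3)) = (V + (h + 5))*(-7/3 + h + V/3) = (V + (5 + h))*(-7/3 + h + V/3) = (5 + V + h)*(-7/3 + h + V/3))
v(-5 - 1*(-1), 3)*(-J(8, r)) = -(-3)*(-35/3 + (-25)² - ⅔*8 + (⅓)*8² + (8/3)*(-25) + (4/3)*8*(-25)) = -(-3)*(-35/3 + 625 - 16/3 + (⅓)*64 - 200/3 - 800/3) = -(-3)*(-35/3 + 625 - 16/3 + 64/3 - 200/3 - 800/3) = -(-3)*296 = -3*(-296) = 888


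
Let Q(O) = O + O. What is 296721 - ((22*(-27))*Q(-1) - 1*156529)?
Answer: 452062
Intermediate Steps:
Q(O) = 2*O
296721 - ((22*(-27))*Q(-1) - 1*156529) = 296721 - ((22*(-27))*(2*(-1)) - 1*156529) = 296721 - (-594*(-2) - 156529) = 296721 - (1188 - 156529) = 296721 - 1*(-155341) = 296721 + 155341 = 452062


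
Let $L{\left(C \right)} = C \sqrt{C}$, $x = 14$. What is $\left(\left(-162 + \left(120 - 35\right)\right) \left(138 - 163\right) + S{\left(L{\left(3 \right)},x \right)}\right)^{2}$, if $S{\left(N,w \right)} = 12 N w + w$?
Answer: $4521769 + 1954512 \sqrt{3} \approx 7.9071 \cdot 10^{6}$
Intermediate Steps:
$L{\left(C \right)} = C^{\frac{3}{2}}$
$S{\left(N,w \right)} = w + 12 N w$ ($S{\left(N,w \right)} = 12 N w + w = w + 12 N w$)
$\left(\left(-162 + \left(120 - 35\right)\right) \left(138 - 163\right) + S{\left(L{\left(3 \right)},x \right)}\right)^{2} = \left(\left(-162 + \left(120 - 35\right)\right) \left(138 - 163\right) + 14 \left(1 + 12 \cdot 3^{\frac{3}{2}}\right)\right)^{2} = \left(\left(-162 + 85\right) \left(-25\right) + 14 \left(1 + 12 \cdot 3 \sqrt{3}\right)\right)^{2} = \left(\left(-77\right) \left(-25\right) + 14 \left(1 + 36 \sqrt{3}\right)\right)^{2} = \left(1925 + \left(14 + 504 \sqrt{3}\right)\right)^{2} = \left(1939 + 504 \sqrt{3}\right)^{2}$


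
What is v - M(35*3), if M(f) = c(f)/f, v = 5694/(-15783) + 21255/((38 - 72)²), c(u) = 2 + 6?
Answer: 11462335307/638580180 ≈ 17.950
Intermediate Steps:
c(u) = 8
v = 109628467/6081716 (v = 5694*(-1/15783) + 21255/((-34)²) = -1898/5261 + 21255/1156 = 109628467/6081716 ≈ 18.026)
M(f) = 8/f
v - M(35*3) = 109628467/6081716 - 8/(35*3) = 109628467/6081716 - 8/105 = 11462335307/638580180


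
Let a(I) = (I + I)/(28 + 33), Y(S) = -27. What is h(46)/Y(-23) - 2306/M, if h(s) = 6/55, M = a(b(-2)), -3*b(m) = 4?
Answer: 104444497/1980 ≈ 52750.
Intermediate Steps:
b(m) = -4/3 (b(m) = -1/3*4 = -4/3)
a(I) = 2*I/61 (a(I) = (2*I)/61 = (2*I)*(1/61) = 2*I/61)
M = -8/183 (M = (2/61)*(-4/3) = -8/183 ≈ -0.043716)
h(s) = 6/55 (h(s) = 6*(1/55) = 6/55)
h(46)/Y(-23) - 2306/M = (6/55)/(-27) - 2306/(-8/183) = (6/55)*(-1/27) - 2306*(-183/8) = -2/495 + 210999/4 = 104444497/1980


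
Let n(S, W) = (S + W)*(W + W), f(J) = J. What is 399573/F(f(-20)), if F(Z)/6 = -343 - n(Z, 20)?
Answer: -133191/686 ≈ -194.16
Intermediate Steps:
n(S, W) = 2*W*(S + W) (n(S, W) = (S + W)*(2*W) = 2*W*(S + W))
F(Z) = -6858 - 240*Z (F(Z) = 6*(-343 - 2*20*(Z + 20)) = 6*(-343 - 2*20*(20 + Z)) = 6*(-343 - (800 + 40*Z)) = 6*(-343 + (-800 - 40*Z)) = 6*(-1143 - 40*Z) = -6858 - 240*Z)
399573/F(f(-20)) = 399573/(-6858 - 240*(-20)) = 399573/(-6858 + 4800) = 399573/(-2058) = 399573*(-1/2058) = -133191/686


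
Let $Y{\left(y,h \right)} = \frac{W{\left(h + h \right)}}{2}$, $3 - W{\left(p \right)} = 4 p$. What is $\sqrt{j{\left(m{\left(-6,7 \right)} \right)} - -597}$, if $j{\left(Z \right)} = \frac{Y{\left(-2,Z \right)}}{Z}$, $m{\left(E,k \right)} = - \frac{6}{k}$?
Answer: $\frac{\sqrt{2365}}{2} \approx 24.316$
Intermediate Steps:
$W{\left(p \right)} = 3 - 4 p$
$Y{\left(y,h \right)} = \frac{3}{2} - 4 h$ ($Y{\left(y,h \right)} = \frac{3 - 4 \left(h + h\right)}{2} = \left(3 - 4 \cdot 2 h\right) \frac{1}{2} = \left(3 - 8 h\right) \frac{1}{2} = \frac{3}{2} - 4 h$)
$j{\left(Z \right)} = \frac{\frac{3}{2} - 4 Z}{Z}$
$\sqrt{j{\left(m{\left(-6,7 \right)} \right)} - -597} = \sqrt{\left(-4 + \frac{3}{2 \left(- \frac{6}{7}\right)}\right) - -597} = \sqrt{\left(-4 + \frac{3}{2 \left(\left(-6\right) \frac{1}{7}\right)}\right) + \left(-1 + 598\right)} = \sqrt{\left(-4 + \frac{3}{2 \left(- \frac{6}{7}\right)}\right) + 597} = \sqrt{\left(-4 + \frac{3}{2} \left(- \frac{7}{6}\right)\right) + 597} = \sqrt{\left(-4 - \frac{7}{4}\right) + 597} = \sqrt{- \frac{23}{4} + 597} = \sqrt{\frac{2365}{4}} = \frac{\sqrt{2365}}{2}$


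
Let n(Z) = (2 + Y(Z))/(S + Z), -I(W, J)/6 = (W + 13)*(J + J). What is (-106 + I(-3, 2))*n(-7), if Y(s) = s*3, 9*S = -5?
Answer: -29583/34 ≈ -870.09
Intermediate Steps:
I(W, J) = -12*J*(13 + W) (I(W, J) = -6*(W + 13)*(J + J) = -6*(13 + W)*2*J = -12*J*(13 + W))
S = -5/9 (S = (⅑)*(-5) = -5/9 ≈ -0.55556)
Y(s) = 3*s
n(Z) = (2 + 3*Z)/(-5/9 + Z)
(-106 + I(-3, 2))*n(-7) = (-106 - 12*2*(13 - 3))*(9*(2 + 3*(-7))/(-5 + 9*(-7))) = (-106 - 12*2*10)*(9*(2 - 21)/(-5 - 63)) = (-106 - 240)*(9*(-19)/(-68)) = -3114*(-1)*(-19)/68 = -346*171/68 = -29583/34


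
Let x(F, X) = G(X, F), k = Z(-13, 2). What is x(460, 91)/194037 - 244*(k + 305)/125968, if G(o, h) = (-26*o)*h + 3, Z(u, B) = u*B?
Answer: -37576854347/6110613204 ≈ -6.1494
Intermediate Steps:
Z(u, B) = B*u
k = -26 (k = 2*(-13) = -26)
G(o, h) = 3 - 26*h*o (G(o, h) = -26*h*o + 3 = 3 - 26*h*o)
x(F, X) = 3 - 26*F*X
x(460, 91)/194037 - 244*(k + 305)/125968 = (3 - 26*460*91)/194037 - 244*(-26 + 305)/125968 = (3 - 1088360)*(1/194037) - 244*279*(1/125968) = -1088357*1/194037 - 68076*1/125968 = -1088357/194037 - 17019/31492 = -37576854347/6110613204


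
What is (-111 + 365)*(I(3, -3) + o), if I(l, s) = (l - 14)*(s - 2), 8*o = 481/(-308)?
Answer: 17149953/1232 ≈ 13920.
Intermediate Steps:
o = -481/2464 (o = (481/(-308))/8 = (481*(-1/308))/8 = (⅛)*(-481/308) = -481/2464 ≈ -0.19521)
I(l, s) = (-14 + l)*(-2 + s)
(-111 + 365)*(I(3, -3) + o) = (-111 + 365)*((28 - 14*(-3) - 2*3 + 3*(-3)) - 481/2464) = 254*((28 + 42 - 6 - 9) - 481/2464) = 254*(55 - 481/2464) = 254*(135039/2464) = 17149953/1232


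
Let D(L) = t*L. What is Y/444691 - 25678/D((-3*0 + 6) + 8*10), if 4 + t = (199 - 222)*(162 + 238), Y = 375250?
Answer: 150168287/171369276 ≈ 0.87628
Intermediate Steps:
t = -9204 (t = -4 + (199 - 222)*(162 + 238) = -4 - 23*400 = -4 - 9200 = -9204)
D(L) = -9204*L
Y/444691 - 25678/D((-3*0 + 6) + 8*10) = 375250/444691 - 25678*(-1/(9204*((-3*0 + 6) + 8*10))) = 375250*(1/444691) - 25678*(-1/(9204*((0 + 6) + 80))) = 4750/5629 - 25678*(-1/(9204*(6 + 80))) = 4750/5629 - 25678/((-9204*86)) = 4750/5629 - 25678/(-791544) = 4750/5629 - 25678*(-1/791544) = 4750/5629 + 12839/395772 = 150168287/171369276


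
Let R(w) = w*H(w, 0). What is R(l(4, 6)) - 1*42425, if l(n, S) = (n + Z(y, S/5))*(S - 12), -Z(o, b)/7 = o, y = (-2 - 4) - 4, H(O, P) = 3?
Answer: -43757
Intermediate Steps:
y = -10 (y = -6 - 4 = -10)
Z(o, b) = -7*o
l(n, S) = (-12 + S)*(70 + n) (l(n, S) = (n - 7*(-10))*(S - 12) = (n + 70)*(-12 + S) = (70 + n)*(-12 + S) = (-12 + S)*(70 + n))
R(w) = 3*w (R(w) = w*3 = 3*w)
R(l(4, 6)) - 1*42425 = 3*(-840 - 12*4 + 70*6 + 6*4) - 1*42425 = 3*(-840 - 48 + 420 + 24) - 42425 = 3*(-444) - 42425 = -1332 - 42425 = -43757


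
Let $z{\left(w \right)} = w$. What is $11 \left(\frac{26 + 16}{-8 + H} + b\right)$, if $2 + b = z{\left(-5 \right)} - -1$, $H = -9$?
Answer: $- \frac{1584}{17} \approx -93.177$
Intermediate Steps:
$b = -6$ ($b = -2 - 4 = -6$)
$11 \left(\frac{26 + 16}{-8 + H} + b\right) = 11 \left(\frac{26 + 16}{-8 - 9} - 6\right) = 11 \left(\frac{42}{-17} - 6\right) = 11 \left(42 \left(- \frac{1}{17}\right) - 6\right) = 11 \left(- \frac{42}{17} - 6\right) = 11 \left(- \frac{144}{17}\right) = - \frac{1584}{17}$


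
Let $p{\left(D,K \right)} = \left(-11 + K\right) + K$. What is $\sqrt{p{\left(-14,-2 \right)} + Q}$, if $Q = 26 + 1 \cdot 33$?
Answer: $2 \sqrt{11} \approx 6.6332$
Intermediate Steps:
$p{\left(D,K \right)} = -11 + 2 K$
$Q = 59$ ($Q = 26 + 33 = 59$)
$\sqrt{p{\left(-14,-2 \right)} + Q} = \sqrt{\left(-11 + 2 \left(-2\right)\right) + 59} = \sqrt{\left(-11 - 4\right) + 59} = \sqrt{-15 + 59} = \sqrt{44} = 2 \sqrt{11}$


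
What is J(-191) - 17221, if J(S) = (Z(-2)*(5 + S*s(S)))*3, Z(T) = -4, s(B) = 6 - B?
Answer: 434243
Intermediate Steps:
J(S) = -60 - 12*S*(6 - S) (J(S) = -4*(5 + S*(6 - S))*3 = (-20 - 4*S*(6 - S))*3 = -60 - 12*S*(6 - S))
J(-191) - 17221 = (-60 + 12*(-191)*(-6 - 191)) - 17221 = (-60 + 12*(-191)*(-197)) - 17221 = (-60 + 451524) - 17221 = 451464 - 17221 = 434243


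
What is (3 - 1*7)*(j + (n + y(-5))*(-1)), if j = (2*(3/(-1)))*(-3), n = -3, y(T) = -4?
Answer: -100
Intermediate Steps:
j = 18 (j = (2*(3*(-1)))*(-3) = (2*(-3))*(-3) = -6*(-3) = 18)
(3 - 1*7)*(j + (n + y(-5))*(-1)) = (3 - 1*7)*(18 + (-3 - 4)*(-1)) = (3 - 7)*(18 - 7*(-1)) = -4*(18 + 7) = -4*25 = -100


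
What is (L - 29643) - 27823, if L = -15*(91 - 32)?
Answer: -58351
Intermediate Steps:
L = -885 (L = -15*59 = -885)
(L - 29643) - 27823 = (-885 - 29643) - 27823 = -30528 - 27823 = -58351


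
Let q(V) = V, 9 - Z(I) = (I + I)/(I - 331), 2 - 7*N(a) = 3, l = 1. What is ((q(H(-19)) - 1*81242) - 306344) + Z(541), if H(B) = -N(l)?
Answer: -40696111/105 ≈ -3.8758e+5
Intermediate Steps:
N(a) = -⅐ (N(a) = 2/7 - ⅐*3 = 2/7 - 3/7 = -⅐)
H(B) = ⅐ (H(B) = -1*(-⅐) = ⅐)
Z(I) = 9 - 2*I/(-331 + I) (Z(I) = 9 - (I + I)/(I - 331) = 9 - 2*I/(-331 + I))
((q(H(-19)) - 1*81242) - 306344) + Z(541) = ((⅐ - 1*81242) - 306344) + (-2979 + 7*541)/(-331 + 541) = ((⅐ - 81242) - 306344) + (-2979 + 3787)/210 = (-568693/7 - 306344) + (1/210)*808 = -2713101/7 + 404/105 = -40696111/105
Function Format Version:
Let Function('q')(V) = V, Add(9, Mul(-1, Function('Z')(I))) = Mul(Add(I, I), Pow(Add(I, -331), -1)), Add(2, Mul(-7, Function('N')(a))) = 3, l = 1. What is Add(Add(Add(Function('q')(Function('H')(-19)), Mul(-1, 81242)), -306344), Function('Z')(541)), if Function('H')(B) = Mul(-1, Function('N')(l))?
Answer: Rational(-40696111, 105) ≈ -3.8758e+5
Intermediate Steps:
Function('N')(a) = Rational(-1, 7) (Function('N')(a) = Add(Rational(2, 7), Mul(Rational(-1, 7), 3)) = Add(Rational(2, 7), Rational(-3, 7)) = Rational(-1, 7))
Function('H')(B) = Rational(1, 7) (Function('H')(B) = Mul(-1, Rational(-1, 7)) = Rational(1, 7))
Function('Z')(I) = Add(9, Mul(-2, I, Pow(Add(-331, I), -1))) (Function('Z')(I) = Add(9, Mul(-1, Mul(Add(I, I), Pow(Add(I, -331), -1)))) = Add(9, Mul(-1, Mul(Mul(2, I), Pow(Add(-331, I), -1)))) = Add(9, Mul(-1, Mul(2, I, Pow(Add(-331, I), -1)))) = Add(9, Mul(-2, I, Pow(Add(-331, I), -1))))
Add(Add(Add(Function('q')(Function('H')(-19)), Mul(-1, 81242)), -306344), Function('Z')(541)) = Add(Add(Add(Rational(1, 7), Mul(-1, 81242)), -306344), Mul(Pow(Add(-331, 541), -1), Add(-2979, Mul(7, 541)))) = Add(Add(Add(Rational(1, 7), -81242), -306344), Mul(Pow(210, -1), Add(-2979, 3787))) = Add(Add(Rational(-568693, 7), -306344), Mul(Rational(1, 210), 808)) = Add(Rational(-2713101, 7), Rational(404, 105)) = Rational(-40696111, 105)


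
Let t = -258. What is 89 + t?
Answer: -169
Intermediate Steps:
89 + t = 89 - 258 = -169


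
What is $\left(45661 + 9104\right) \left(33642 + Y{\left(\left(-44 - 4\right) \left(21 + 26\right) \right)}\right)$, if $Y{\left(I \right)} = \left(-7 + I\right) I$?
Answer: $281435692050$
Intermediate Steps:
$Y{\left(I \right)} = I \left(-7 + I\right)$
$\left(45661 + 9104\right) \left(33642 + Y{\left(\left(-44 - 4\right) \left(21 + 26\right) \right)}\right) = \left(45661 + 9104\right) \left(33642 + \left(-44 - 4\right) \left(21 + 26\right) \left(-7 + \left(-44 - 4\right) \left(21 + 26\right)\right)\right) = 54765 \left(33642 + \left(-48\right) 47 \left(-7 - 2256\right)\right) = 54765 \left(33642 - 2256 \left(-7 - 2256\right)\right) = 54765 \left(33642 - -5105328\right) = 54765 \left(33642 + 5105328\right) = 54765 \cdot 5138970 = 281435692050$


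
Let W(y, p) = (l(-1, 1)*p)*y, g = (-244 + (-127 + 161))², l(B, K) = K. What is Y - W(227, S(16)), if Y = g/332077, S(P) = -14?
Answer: 1055384806/332077 ≈ 3178.1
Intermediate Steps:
g = 44100 (g = (-244 + 34)² = (-210)² = 44100)
W(y, p) = p*y (W(y, p) = (1*p)*y = p*y)
Y = 44100/332077 ≈ 0.13280
Y - W(227, S(16)) = 44100/332077 - (-14)*227 = 44100/332077 - 1*(-3178) = 44100/332077 + 3178 = 1055384806/332077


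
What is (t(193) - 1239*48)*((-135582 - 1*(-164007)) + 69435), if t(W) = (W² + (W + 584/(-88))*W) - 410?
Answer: 14354789820/11 ≈ 1.3050e+9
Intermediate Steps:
t(W) = -410 + W² + W*(-73/11 + W) (t(W) = (W² + (W + 584*(-1/88))*W) - 410 = (W² + (W - 73/11)*W) - 410 = (W² + (-73/11 + W)*W) - 410 = (W² + W*(-73/11 + W)) - 410 = -410 + W² + W*(-73/11 + W))
(t(193) - 1239*48)*((-135582 - 1*(-164007)) + 69435) = ((-410 + 2*193² - 73/11*193) - 1239*48)*((-135582 - 1*(-164007)) + 69435) = ((-410 + 2*37249 - 14089/11) - 59472)*((-135582 + 164007) + 69435) = ((-410 + 74498 - 14089/11) - 59472)*(28425 + 69435) = (800879/11 - 59472)*97860 = (146687/11)*97860 = 14354789820/11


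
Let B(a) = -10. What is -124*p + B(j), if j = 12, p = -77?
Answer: 9538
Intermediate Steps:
-124*p + B(j) = -124*(-77) - 10 = 9548 - 10 = 9538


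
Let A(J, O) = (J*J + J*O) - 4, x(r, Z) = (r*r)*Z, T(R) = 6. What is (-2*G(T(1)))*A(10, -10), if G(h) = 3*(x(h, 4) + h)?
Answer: 3600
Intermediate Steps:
x(r, Z) = Z*r² (x(r, Z) = r²*Z = Z*r²)
G(h) = 3*h + 12*h² (G(h) = 3*(4*h² + h) = 3*(h + 4*h²) = 3*h + 12*h²)
A(J, O) = -4 + J² + J*O (A(J, O) = (J² + J*O) - 4 = -4 + J² + J*O)
(-2*G(T(1)))*A(10, -10) = (-6*6*(1 + 4*6))*(-4 + 10² + 10*(-10)) = (-6*6*(1 + 24))*(-4 + 100 - 100) = -6*6*25*(-4) = -2*450*(-4) = -900*(-4) = 3600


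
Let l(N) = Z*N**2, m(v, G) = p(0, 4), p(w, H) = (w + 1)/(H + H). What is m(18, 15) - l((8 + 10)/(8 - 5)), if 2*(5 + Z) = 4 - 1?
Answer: 1009/8 ≈ 126.13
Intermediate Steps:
Z = -7/2 (Z = -5 + (4 - 1)/2 = -5 + (1/2)*3 = -5 + 3/2 = -7/2 ≈ -3.5000)
p(w, H) = (1 + w)/(2*H) (p(w, H) = (1 + w)/((2*H)) = (1 + w)*(1/(2*H)) = (1 + w)/(2*H))
m(v, G) = 1/8 (m(v, G) = (1/2)*(1 + 0)/4 = (1/2)*(1/4)*1 = 1/8)
l(N) = -7*N**2/2
m(18, 15) - l((8 + 10)/(8 - 5)) = 1/8 - (-7)*((8 + 10)/(8 - 5))**2/2 = 1/8 - (-7)*(18/3)**2/2 = 1/8 - (-7)*(18*(1/3))**2/2 = 1/8 - (-7)*6**2/2 = 1/8 - (-7)*36/2 = 1/8 - 1*(-126) = 1/8 + 126 = 1009/8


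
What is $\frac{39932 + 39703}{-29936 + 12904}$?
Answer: $- \frac{79635}{17032} \approx -4.6756$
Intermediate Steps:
$\frac{39932 + 39703}{-29936 + 12904} = \frac{79635}{-17032} = 79635 \left(- \frac{1}{17032}\right) = - \frac{79635}{17032}$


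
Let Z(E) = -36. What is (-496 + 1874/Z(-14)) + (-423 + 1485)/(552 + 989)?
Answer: -15182849/27738 ≈ -547.37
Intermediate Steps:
(-496 + 1874/Z(-14)) + (-423 + 1485)/(552 + 989) = (-496 + 1874/(-36)) + (-423 + 1485)/(552 + 989) = (-496 + 1874*(-1/36)) + 1062/1541 = (-496 - 937/18) + 1062*(1/1541) = -9865/18 + 1062/1541 = -15182849/27738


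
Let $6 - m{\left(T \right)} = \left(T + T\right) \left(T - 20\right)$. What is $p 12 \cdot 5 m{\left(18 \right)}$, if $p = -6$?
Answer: $-28080$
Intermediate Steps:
$m{\left(T \right)} = 6 - 2 T \left(-20 + T\right)$ ($m{\left(T \right)} = 6 - \left(T + T\right) \left(T - 20\right) = 6 - 2 T \left(-20 + T\right)$)
$p 12 \cdot 5 m{\left(18 \right)} = \left(-6\right) 12 \cdot 5 \left(6 - 2 \cdot 18^{2} + 40 \cdot 18\right) = \left(-72\right) 5 \left(6 - 648 + 720\right) = - 360 \left(6 - 648 + 720\right) = \left(-360\right) 78 = -28080$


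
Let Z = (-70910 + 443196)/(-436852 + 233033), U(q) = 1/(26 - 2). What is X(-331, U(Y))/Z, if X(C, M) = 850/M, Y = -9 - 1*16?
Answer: -2078953800/186143 ≈ -11169.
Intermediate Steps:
Y = -25 (Y = -9 - 16 = -25)
U(q) = 1/24
Z = -372286/203819 (Z = 372286/(-203819) = 372286*(-1/203819) = -372286/203819 ≈ -1.8266)
X(-331, U(Y))/Z = (850/(1/24))/(-372286/203819) = (850*24)*(-203819/372286) = 20400*(-203819/372286) = -2078953800/186143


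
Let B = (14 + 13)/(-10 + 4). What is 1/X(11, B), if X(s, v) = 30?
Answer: 1/30 ≈ 0.033333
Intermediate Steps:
B = -9/2 (B = 27/(-6) = 27*(-⅙) = -9/2 ≈ -4.5000)
1/X(11, B) = 1/30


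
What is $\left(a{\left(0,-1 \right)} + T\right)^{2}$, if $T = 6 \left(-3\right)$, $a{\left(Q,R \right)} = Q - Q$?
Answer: $324$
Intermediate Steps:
$a{\left(Q,R \right)} = 0$
$T = -18$
$\left(a{\left(0,-1 \right)} + T\right)^{2} = \left(0 - 18\right)^{2} = \left(-18\right)^{2} = 324$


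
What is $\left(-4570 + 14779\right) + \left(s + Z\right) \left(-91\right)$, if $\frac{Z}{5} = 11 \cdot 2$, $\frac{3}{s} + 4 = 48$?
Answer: $\frac{8483}{44} \approx 192.8$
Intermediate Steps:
$s = \frac{3}{44}$ ($s = \frac{3}{-4 + 48} = \frac{3}{44} \approx 0.068182$)
$Z = 110$ ($Z = 5 \cdot 11 \cdot 2 = 5 \cdot 22 = 110$)
$\left(-4570 + 14779\right) + \left(s + Z\right) \left(-91\right) = \left(-4570 + 14779\right) + \left(\frac{3}{44} + 110\right) \left(-91\right) = 10209 + \frac{4843}{44} \left(-91\right) = 10209 - \frac{440713}{44} = \frac{8483}{44}$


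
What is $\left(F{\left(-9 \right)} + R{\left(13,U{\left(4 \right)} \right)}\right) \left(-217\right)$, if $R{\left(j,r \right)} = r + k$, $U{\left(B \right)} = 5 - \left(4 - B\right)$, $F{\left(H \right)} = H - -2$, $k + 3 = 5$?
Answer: $0$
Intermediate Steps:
$k = 2$ ($k = -3 + 5 = 2$)
$F{\left(H \right)} = 2 + H$ ($F{\left(H \right)} = H + 2 = 2 + H$)
$U{\left(B \right)} = 1 + B$ ($U{\left(B \right)} = 5 + \left(-4 + B\right) = 1 + B$)
$R{\left(j,r \right)} = 2 + r$ ($R{\left(j,r \right)} = r + 2 = 2 + r$)
$\left(F{\left(-9 \right)} + R{\left(13,U{\left(4 \right)} \right)}\right) \left(-217\right) = \left(\left(2 - 9\right) + \left(2 + \left(1 + 4\right)\right)\right) \left(-217\right) = \left(-7 + \left(2 + 5\right)\right) \left(-217\right) = \left(-7 + 7\right) \left(-217\right) = 0 \left(-217\right) = 0$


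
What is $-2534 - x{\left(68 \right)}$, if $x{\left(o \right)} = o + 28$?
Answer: $-2630$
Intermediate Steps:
$x{\left(o \right)} = 28 + o$
$-2534 - x{\left(68 \right)} = -2534 - \left(28 + 68\right) = -2534 - 96 = -2630$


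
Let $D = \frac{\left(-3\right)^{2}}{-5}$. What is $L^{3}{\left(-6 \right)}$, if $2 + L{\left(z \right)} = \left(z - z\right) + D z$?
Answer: $\frac{85184}{125} \approx 681.47$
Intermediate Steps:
$D = - \frac{9}{5}$ ($D = 9 \left(- \frac{1}{5}\right) = - \frac{9}{5} \approx -1.8$)
$L{\left(z \right)} = -2 - \frac{9 z}{5}$ ($L{\left(z \right)} = -2 + \left(\left(z - z\right) - \frac{9 z}{5}\right) = -2 + \left(0 - \frac{9 z}{5}\right) = -2 - \frac{9 z}{5}$)
$L^{3}{\left(-6 \right)} = \left(-2 - - \frac{54}{5}\right)^{3} = \left(-2 + \frac{54}{5}\right)^{3} = \left(\frac{44}{5}\right)^{3} = \frac{85184}{125}$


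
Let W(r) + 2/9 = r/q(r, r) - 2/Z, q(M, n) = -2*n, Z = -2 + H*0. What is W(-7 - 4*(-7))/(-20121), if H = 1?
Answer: -5/362178 ≈ -1.3805e-5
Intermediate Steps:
Z = -2 (Z = -2 + 1*0 = -2 + 0 = -2)
W(r) = 5/18 (W(r) = -2/9 + (r/((-2*r)) - 2/(-2)) = -2/9 + (r*(-1/(2*r)) - 2*(-1/2)) = -2/9 + (-1/2 + 1) = -2/9 + 1/2 = 5/18)
W(-7 - 4*(-7))/(-20121) = (5/18)/(-20121) = (5/18)*(-1/20121) = -5/362178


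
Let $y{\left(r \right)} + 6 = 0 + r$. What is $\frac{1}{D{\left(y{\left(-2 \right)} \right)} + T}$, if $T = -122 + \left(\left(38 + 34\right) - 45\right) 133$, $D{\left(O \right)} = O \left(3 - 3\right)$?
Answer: $\frac{1}{3469} \approx 0.00028827$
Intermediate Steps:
$y{\left(r \right)} = -6 + r$ ($y{\left(r \right)} = -6 + \left(0 + r\right) = -6 + r$)
$D{\left(O \right)} = 0$ ($D{\left(O \right)} = O 0 = 0$)
$T = 3469$ ($T = -122 + \left(72 - 45\right) 133 = -122 + 27 \cdot 133 = -122 + 3591 = 3469$)
$\frac{1}{D{\left(y{\left(-2 \right)} \right)} + T} = \frac{1}{0 + 3469} = \frac{1}{3469}$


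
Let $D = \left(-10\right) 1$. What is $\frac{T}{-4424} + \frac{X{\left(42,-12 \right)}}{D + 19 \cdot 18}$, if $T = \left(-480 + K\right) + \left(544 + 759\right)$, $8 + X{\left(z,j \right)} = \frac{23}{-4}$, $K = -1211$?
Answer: $\frac{33993}{734384} \approx 0.046288$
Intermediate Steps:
$X{\left(z,j \right)} = - \frac{55}{4}$ ($X{\left(z,j \right)} = -8 + \frac{23}{-4} = -8 + 23 \left(- \frac{1}{4}\right) = -8 - \frac{23}{4} = - \frac{55}{4}$)
$D = -10$
$T = -388$ ($T = \left(-480 - 1211\right) + \left(544 + 759\right) = -1691 + 1303 = -388$)
$\frac{T}{-4424} + \frac{X{\left(42,-12 \right)}}{D + 19 \cdot 18} = - \frac{388}{-4424} - \frac{55}{4 \left(-10 + 19 \cdot 18\right)} = \left(-388\right) \left(- \frac{1}{4424}\right) - \frac{55}{4 \left(-10 + 342\right)} = \frac{97}{1106} - \frac{55}{4 \cdot 332} = \frac{97}{1106} - \frac{55}{1328} = \frac{33993}{734384}$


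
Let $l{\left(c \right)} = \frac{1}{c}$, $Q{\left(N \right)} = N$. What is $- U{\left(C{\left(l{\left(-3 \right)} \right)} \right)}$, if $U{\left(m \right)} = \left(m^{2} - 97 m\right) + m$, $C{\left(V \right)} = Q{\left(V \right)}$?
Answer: $- \frac{289}{9} \approx -32.111$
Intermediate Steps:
$C{\left(V \right)} = V$
$U{\left(m \right)} = m^{2} - 96 m$
$- U{\left(C{\left(l{\left(-3 \right)} \right)} \right)} = - \frac{-96 + \frac{1}{-3}}{-3} = - \frac{\left(-1\right) \left(-96 - \frac{1}{3}\right)}{3} = - \frac{\left(-1\right) \left(-289\right)}{3 \cdot 3} = \left(-1\right) \frac{289}{9} = - \frac{289}{9}$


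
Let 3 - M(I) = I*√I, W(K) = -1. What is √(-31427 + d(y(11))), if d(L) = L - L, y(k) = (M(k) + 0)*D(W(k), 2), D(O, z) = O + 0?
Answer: I*√31427 ≈ 177.28*I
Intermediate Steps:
D(O, z) = O
M(I) = 3 - I^(3/2) (M(I) = 3 - I*√I = 3 - I^(3/2))
y(k) = -3 + k^(3/2) (y(k) = ((3 - k^(3/2)) + 0)*(-1) = (3 - k^(3/2))*(-1) = -3 + k^(3/2))
d(L) = 0
√(-31427 + d(y(11))) = √(-31427 + 0) = √(-31427) = I*√31427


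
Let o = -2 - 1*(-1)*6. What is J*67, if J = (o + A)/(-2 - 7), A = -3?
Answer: -67/9 ≈ -7.4444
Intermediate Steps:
o = 4 (o = -2 + 1*6 = -2 + 6 = 4)
J = -⅑ (J = (4 - 3)/(-2 - 7) = 1/(-9) = 1*(-⅑) = -⅑ ≈ -0.11111)
J*67 = -⅑*67 = -67/9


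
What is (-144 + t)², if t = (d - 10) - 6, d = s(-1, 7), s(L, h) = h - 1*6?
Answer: 25281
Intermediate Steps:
s(L, h) = -6 + h (s(L, h) = h - 6 = -6 + h)
d = 1 (d = -6 + 7 = 1)
t = -15 (t = (1 - 10) - 6 = -9 - 6 = -15)
(-144 + t)² = (-144 - 15)² = (-159)² = 25281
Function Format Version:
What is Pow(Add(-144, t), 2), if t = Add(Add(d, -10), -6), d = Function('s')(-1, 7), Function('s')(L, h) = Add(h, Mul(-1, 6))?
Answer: 25281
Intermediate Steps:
Function('s')(L, h) = Add(-6, h) (Function('s')(L, h) = Add(h, -6) = Add(-6, h))
d = 1 (d = Add(-6, 7) = 1)
t = -15 (t = Add(Add(1, -10), -6) = Add(-9, -6) = -15)
Pow(Add(-144, t), 2) = Pow(Add(-144, -15), 2) = Pow(-159, 2) = 25281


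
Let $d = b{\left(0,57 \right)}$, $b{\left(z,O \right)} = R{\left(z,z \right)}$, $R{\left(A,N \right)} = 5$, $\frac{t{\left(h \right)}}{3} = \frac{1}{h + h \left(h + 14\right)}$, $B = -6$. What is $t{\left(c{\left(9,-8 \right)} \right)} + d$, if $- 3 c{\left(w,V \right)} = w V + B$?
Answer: $\frac{5333}{1066} \approx 5.0028$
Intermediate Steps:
$c{\left(w,V \right)} = 2 - \frac{V w}{3}$ ($c{\left(w,V \right)} = - \frac{w V - 6}{3} = - \frac{V w - 6}{3} = - \frac{-6 + V w}{3} = 2 - \frac{V w}{3}$)
$t{\left(h \right)} = \frac{3}{h + h \left(14 + h\right)}$ ($t{\left(h \right)} = \frac{3}{h + h \left(h + 14\right)} = \frac{3}{h + h \left(14 + h\right)}$)
$b{\left(z,O \right)} = 5$
$d = 5$
$t{\left(c{\left(9,-8 \right)} \right)} + d = \frac{3}{\left(2 - \left(- \frac{8}{3}\right) 9\right) \left(15 - \left(-2 - 24\right)\right)} + 5 = \frac{3}{\left(2 + 24\right) \left(15 + \left(2 + 24\right)\right)} + 5 = \frac{3}{26 \left(15 + 26\right)} + 5 = 3 \cdot \frac{1}{26} \cdot \frac{1}{41} + 5 = \frac{3}{1066} + 5 = \frac{5333}{1066}$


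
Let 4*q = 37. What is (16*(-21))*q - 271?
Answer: -3379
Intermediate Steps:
q = 37/4 (q = (¼)*37 = 37/4 ≈ 9.2500)
(16*(-21))*q - 271 = (16*(-21))*(37/4) - 271 = -336*37/4 - 271 = -3108 - 271 = -3379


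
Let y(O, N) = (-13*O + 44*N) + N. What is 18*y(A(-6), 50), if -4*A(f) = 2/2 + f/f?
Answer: 40617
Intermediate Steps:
A(f) = -½ (A(f) = -(2/2 + f/f)/4 = -(2*(½) + 1)/4 = -(1 + 1)/4 = -¼*2 = -½)
y(O, N) = -13*O + 45*N
18*y(A(-6), 50) = 18*(-13*(-½) + 45*50) = 18*(13/2 + 2250) = 18*(4513/2) = 40617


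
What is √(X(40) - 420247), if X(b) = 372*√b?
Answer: √(-420247 + 744*√10) ≈ 646.45*I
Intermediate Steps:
√(X(40) - 420247) = √(372*√40 - 420247) = √(372*(2*√10) - 420247) = √(744*√10 - 420247) = √(-420247 + 744*√10)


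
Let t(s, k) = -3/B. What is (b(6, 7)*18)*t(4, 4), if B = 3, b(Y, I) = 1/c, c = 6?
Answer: -3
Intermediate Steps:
b(Y, I) = ⅙ (b(Y, I) = 1/6 = ⅙)
t(s, k) = -1 (t(s, k) = -3/3 = -3*⅓ = -1)
(b(6, 7)*18)*t(4, 4) = ((⅙)*18)*(-1) = 3*(-1) = -3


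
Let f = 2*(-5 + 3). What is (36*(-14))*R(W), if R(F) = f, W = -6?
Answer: 2016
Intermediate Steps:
f = -4 (f = 2*(-2) = -4)
R(F) = -4
(36*(-14))*R(W) = (36*(-14))*(-4) = -504*(-4) = 2016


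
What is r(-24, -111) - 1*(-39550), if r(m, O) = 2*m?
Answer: 39502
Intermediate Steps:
r(-24, -111) - 1*(-39550) = 2*(-24) - 1*(-39550) = -48 + 39550 = 39502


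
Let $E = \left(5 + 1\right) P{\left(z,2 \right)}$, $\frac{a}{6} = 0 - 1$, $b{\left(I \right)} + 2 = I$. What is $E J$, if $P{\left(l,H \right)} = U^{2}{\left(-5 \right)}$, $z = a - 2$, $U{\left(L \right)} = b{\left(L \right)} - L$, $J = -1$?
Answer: $-24$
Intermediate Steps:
$b{\left(I \right)} = -2 + I$
$a = -6$ ($a = 6 \left(0 - 1\right) = 6 \left(-1\right) = -6$)
$U{\left(L \right)} = -2$ ($U{\left(L \right)} = \left(-2 + L\right) - L = -2$)
$z = -8$ ($z = -6 - 2 = -8$)
$P{\left(l,H \right)} = 4$ ($P{\left(l,H \right)} = \left(-2\right)^{2} = 4$)
$E = 24$ ($E = \left(5 + 1\right) 4 = 6 \cdot 4 = 24$)
$E J = 24 \left(-1\right) = -24$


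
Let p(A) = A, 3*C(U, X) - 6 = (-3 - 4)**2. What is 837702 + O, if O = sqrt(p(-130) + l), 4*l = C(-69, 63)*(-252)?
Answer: 837702 + I*sqrt(1285) ≈ 8.377e+5 + 35.847*I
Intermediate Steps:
C(U, X) = 55/3 (C(U, X) = 2 + (-3 - 4)**2/3 = 2 + (1/3)*(-7)**2 = 2 + (1/3)*49 = 2 + 49/3 = 55/3)
l = -1155 (l = ((55/3)*(-252))/4 = (1/4)*(-4620) = -1155)
O = I*sqrt(1285) (O = sqrt(-130 - 1155) = sqrt(-1285) = I*sqrt(1285) ≈ 35.847*I)
837702 + O = 837702 + I*sqrt(1285)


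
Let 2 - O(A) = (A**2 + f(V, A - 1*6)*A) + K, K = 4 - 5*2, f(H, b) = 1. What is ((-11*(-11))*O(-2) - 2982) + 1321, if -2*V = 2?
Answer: -935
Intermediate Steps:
V = -1 (V = -1/2*2 = -1)
K = -6 (K = 4 - 10 = -6)
O(A) = 8 - A - A**2 (O(A) = 2 - ((A**2 + 1*A) - 6) = 2 - ((A**2 + A) - 6) = 2 - ((A + A**2) - 6) = 2 - (-6 + A + A**2) = 2 + (6 - A - A**2) = 8 - A - A**2)
((-11*(-11))*O(-2) - 2982) + 1321 = ((-11*(-11))*(8 - 1*(-2) - 1*(-2)**2) - 2982) + 1321 = (121*(8 + 2 - 1*4) - 2982) + 1321 = (121*(8 + 2 - 4) - 2982) + 1321 = (121*6 - 2982) + 1321 = (726 - 2982) + 1321 = -2256 + 1321 = -935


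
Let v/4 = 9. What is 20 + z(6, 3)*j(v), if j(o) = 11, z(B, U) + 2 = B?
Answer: 64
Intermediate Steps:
v = 36 (v = 4*9 = 36)
z(B, U) = -2 + B
20 + z(6, 3)*j(v) = 20 + (-2 + 6)*11 = 20 + 4*11 = 20 + 44 = 64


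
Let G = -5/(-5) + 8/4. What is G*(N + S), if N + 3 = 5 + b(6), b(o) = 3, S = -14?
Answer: -27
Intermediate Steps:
G = 3 (G = -5*(-⅕) + 8*(¼) = 1 + 2 = 3)
N = 5 (N = -3 + (5 + 3) = -3 + 8 = 5)
G*(N + S) = 3*(5 - 14) = 3*(-9) = -27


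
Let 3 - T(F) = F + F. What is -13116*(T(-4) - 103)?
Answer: 1206672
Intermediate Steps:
T(F) = 3 - 2*F (T(F) = 3 - (F + F) = 3 - 2*F)
-13116*(T(-4) - 103) = -13116*((3 - 2*(-4)) - 103) = -13116*((3 + 8) - 103) = -13116*(11 - 103) = -13116*(-92) = 1206672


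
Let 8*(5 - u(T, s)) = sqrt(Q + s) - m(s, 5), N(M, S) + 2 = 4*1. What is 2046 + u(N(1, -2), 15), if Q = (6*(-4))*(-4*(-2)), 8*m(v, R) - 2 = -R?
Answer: 131261/64 - I*sqrt(177)/8 ≈ 2051.0 - 1.663*I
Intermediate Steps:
N(M, S) = 2 (N(M, S) = -2 + 4*1 = -2 + 4 = 2)
m(v, R) = 1/4 - R/8 (m(v, R) = 1/4 + (-R)/8 = 1/4 - R/8)
Q = -192 (Q = -24*8 = -192)
u(T, s) = 317/64 - sqrt(-192 + s)/8 (u(T, s) = 5 - (sqrt(-192 + s) - (1/4 - 1/8*5))/8 = 5 - (sqrt(-192 + s) - (1/4 - 5/8))/8 = 5 - (sqrt(-192 + s) - 1*(-3/8))/8 = 5 - (sqrt(-192 + s) + 3/8)/8 = 5 - (3/8 + sqrt(-192 + s))/8 = 5 + (-3/64 - sqrt(-192 + s)/8) = 317/64 - sqrt(-192 + s)/8)
2046 + u(N(1, -2), 15) = 2046 + (317/64 - sqrt(-192 + 15)/8) = 2046 + (317/64 - I*sqrt(177)/8) = 131261/64 - I*sqrt(177)/8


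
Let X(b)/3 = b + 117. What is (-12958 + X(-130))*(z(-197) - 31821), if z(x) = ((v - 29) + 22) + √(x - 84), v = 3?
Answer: 413629525 - 12997*I*√281 ≈ 4.1363e+8 - 2.1787e+5*I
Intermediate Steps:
z(x) = -4 + √(-84 + x) (z(x) = ((3 - 29) + 22) + √(x - 84) = (-26 + 22) + √(-84 + x) = -4 + √(-84 + x))
X(b) = 351 + 3*b (X(b) = 3*(b + 117) = 3*(117 + b) = 351 + 3*b)
(-12958 + X(-130))*(z(-197) - 31821) = (-12958 + (351 + 3*(-130)))*((-4 + √(-84 - 197)) - 31821) = (-12958 + (351 - 390))*((-4 + √(-281)) - 31821) = (-12958 - 39)*((-4 + I*√281) - 31821) = -12997*(-31825 + I*√281) = 413629525 - 12997*I*√281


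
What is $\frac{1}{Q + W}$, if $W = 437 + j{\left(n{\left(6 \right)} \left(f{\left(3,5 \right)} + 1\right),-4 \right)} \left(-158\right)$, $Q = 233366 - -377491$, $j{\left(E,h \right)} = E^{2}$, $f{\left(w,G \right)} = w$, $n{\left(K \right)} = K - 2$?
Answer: $\frac{1}{570846} \approx 1.7518 \cdot 10^{-6}$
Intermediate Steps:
$n{\left(K \right)} = -2 + K$
$Q = 610857$ ($Q = 233366 + 377491 = 610857$)
$W = -40011$ ($W = 437 + \left(\left(-2 + 6\right) \left(3 + 1\right)\right)^{2} \left(-158\right) = 437 + \left(4 \cdot 4\right)^{2} \left(-158\right) = 437 + 16^{2} \left(-158\right) = 437 + 256 \left(-158\right) = 437 - 40448 = -40011$)
$\frac{1}{Q + W} = \frac{1}{610857 - 40011} = \frac{1}{570846}$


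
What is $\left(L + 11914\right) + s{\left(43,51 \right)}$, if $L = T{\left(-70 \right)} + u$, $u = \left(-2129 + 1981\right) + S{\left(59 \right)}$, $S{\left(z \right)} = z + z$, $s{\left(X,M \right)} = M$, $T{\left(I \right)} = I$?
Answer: $11865$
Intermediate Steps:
$S{\left(z \right)} = 2 z$
$u = -30$ ($u = \left(-2129 + 1981\right) + 2 \cdot 59 = -148 + 118 = -30$)
$L = -100$ ($L = -70 - 30 = -100$)
$\left(L + 11914\right) + s{\left(43,51 \right)} = \left(-100 + 11914\right) + 51 = 11814 + 51 = 11865$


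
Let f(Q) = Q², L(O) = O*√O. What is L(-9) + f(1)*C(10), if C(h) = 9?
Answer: 9 - 27*I ≈ 9.0 - 27.0*I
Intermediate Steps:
L(O) = O^(3/2)
L(-9) + f(1)*C(10) = (-9)^(3/2) + 1²*9 = -27*I + 1*9 = -27*I + 9 = 9 - 27*I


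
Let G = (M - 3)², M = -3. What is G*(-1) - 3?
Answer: -39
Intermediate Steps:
G = 36 (G = (-3 - 3)² = (-6)² = 36)
G*(-1) - 3 = 36*(-1) - 3 = -36 - 3 = -39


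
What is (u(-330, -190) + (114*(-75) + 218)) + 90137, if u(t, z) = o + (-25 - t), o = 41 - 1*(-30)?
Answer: 82181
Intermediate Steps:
o = 71 (o = 41 + 30 = 71)
u(t, z) = 46 - t (u(t, z) = 71 + (-25 - t) = 46 - t)
(u(-330, -190) + (114*(-75) + 218)) + 90137 = ((46 - 1*(-330)) + (114*(-75) + 218)) + 90137 = ((46 + 330) + (-8550 + 218)) + 90137 = (376 - 8332) + 90137 = -7956 + 90137 = 82181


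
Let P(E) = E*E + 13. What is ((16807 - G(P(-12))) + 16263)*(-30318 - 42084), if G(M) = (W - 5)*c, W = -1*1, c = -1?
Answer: -2393899728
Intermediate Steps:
P(E) = 13 + E**2 (P(E) = E**2 + 13 = 13 + E**2)
W = -1
G(M) = 6 (G(M) = (-1 - 5)*(-1) = -6*(-1) = 6)
((16807 - G(P(-12))) + 16263)*(-30318 - 42084) = ((16807 - 1*6) + 16263)*(-30318 - 42084) = ((16807 - 6) + 16263)*(-72402) = (16801 + 16263)*(-72402) = 33064*(-72402) = -2393899728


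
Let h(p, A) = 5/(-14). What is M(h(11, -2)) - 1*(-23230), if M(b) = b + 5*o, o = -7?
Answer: 324725/14 ≈ 23195.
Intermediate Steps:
h(p, A) = -5/14 (h(p, A) = 5*(-1/14) = -5/14)
M(b) = -35 + b (M(b) = b + 5*(-7) = b - 35 = -35 + b)
M(h(11, -2)) - 1*(-23230) = (-35 - 5/14) - 1*(-23230) = -495/14 + 23230 = 324725/14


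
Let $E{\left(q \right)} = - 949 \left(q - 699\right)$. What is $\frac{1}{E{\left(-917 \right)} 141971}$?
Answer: $\frac{1}{217724454064} \approx 4.593 \cdot 10^{-12}$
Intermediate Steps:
$E{\left(q \right)} = 663351 - 949 q$ ($E{\left(q \right)} = - 949 \left(-699 + q\right) = 663351 - 949 q$)
$\frac{1}{E{\left(-917 \right)} 141971} = \frac{1}{\left(663351 - -870233\right) 141971} = \frac{1}{663351 + 870233} \cdot \frac{1}{141971} = \frac{1}{1533584} \cdot \frac{1}{141971} = \frac{1}{217724454064}$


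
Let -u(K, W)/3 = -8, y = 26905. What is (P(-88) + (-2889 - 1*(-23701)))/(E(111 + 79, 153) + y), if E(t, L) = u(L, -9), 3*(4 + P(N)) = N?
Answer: 62336/80787 ≈ 0.77161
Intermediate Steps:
P(N) = -4 + N/3
u(K, W) = 24 (u(K, W) = -3*(-8) = 24)
E(t, L) = 24
(P(-88) + (-2889 - 1*(-23701)))/(E(111 + 79, 153) + y) = ((-4 + (⅓)*(-88)) + (-2889 - 1*(-23701)))/(24 + 26905) = ((-4 - 88/3) + (-2889 + 23701))/26929 = (-100/3 + 20812)*(1/26929) = (62336/3)*(1/26929) = 62336/80787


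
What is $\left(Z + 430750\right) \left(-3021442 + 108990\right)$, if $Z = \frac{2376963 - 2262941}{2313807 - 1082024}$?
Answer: $- \frac{1545319774353918944}{1231783} \approx -1.2545 \cdot 10^{12}$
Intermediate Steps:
$Z = \frac{114022}{1231783} \approx 0.092567$
$\left(Z + 430750\right) \left(-3021442 + 108990\right) = \left(\frac{114022}{1231783} + 430750\right) \left(-3021442 + 108990\right) = \frac{530590641272}{1231783} \left(-2912452\right) = - \frac{1545319774353918944}{1231783}$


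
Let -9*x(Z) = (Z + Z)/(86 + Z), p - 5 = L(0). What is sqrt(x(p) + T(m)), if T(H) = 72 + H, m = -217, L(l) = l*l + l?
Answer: I*sqrt(10807615)/273 ≈ 12.042*I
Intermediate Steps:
L(l) = l + l**2 (L(l) = l**2 + l = l + l**2)
p = 5 (p = 5 + 0*(1 + 0) = 5 + 0*1 = 5 + 0 = 5)
x(Z) = -2*Z/(9*(86 + Z)) (x(Z) = -(Z + Z)/(9*(86 + Z)) = -2*Z/(9*(86 + Z)))
sqrt(x(p) + T(m)) = sqrt(-2*5/(774 + 9*5) + (72 - 217)) = sqrt(-2*5/(774 + 45) - 145) = sqrt(-2*5/819 - 145) = sqrt(-2*5*1/819 - 145) = sqrt(-10/819 - 145) = sqrt(-118765/819) = I*sqrt(10807615)/273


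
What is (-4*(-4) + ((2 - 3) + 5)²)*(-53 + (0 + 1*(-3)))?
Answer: -1792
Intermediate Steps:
(-4*(-4) + ((2 - 3) + 5)²)*(-53 + (0 + 1*(-3))) = (16 + (-1 + 5)²)*(-53 + (0 - 3)) = (16 + 4²)*(-53 - 3) = (16 + 16)*(-56) = 32*(-56) = -1792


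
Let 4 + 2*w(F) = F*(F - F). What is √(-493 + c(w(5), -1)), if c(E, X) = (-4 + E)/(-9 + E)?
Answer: I*√59587/11 ≈ 22.191*I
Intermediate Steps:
w(F) = -2 (w(F) = -2 + (F*(F - F))/2 = -2 + (F*0)/2 = -2 + (½)*0 = -2 + 0 = -2)
c(E, X) = (-4 + E)/(-9 + E)
√(-493 + c(w(5), -1)) = √(-493 + (-4 - 2)/(-9 - 2)) = √(-493 - 6/(-11)) = √(-493 - 1/11*(-6)) = √(-493 + 6/11) = √(-5417/11) = I*√59587/11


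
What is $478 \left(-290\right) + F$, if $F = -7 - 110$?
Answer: $-138737$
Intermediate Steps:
$F = -117$ ($F = -7 - 110 = -117$)
$478 \left(-290\right) + F = 478 \left(-290\right) - 117 = -138620 - 117 = -138737$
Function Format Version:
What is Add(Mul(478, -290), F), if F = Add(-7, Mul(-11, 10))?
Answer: -138737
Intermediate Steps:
F = -117 (F = Add(-7, -110) = -117)
Add(Mul(478, -290), F) = Add(Mul(478, -290), -117) = Add(-138620, -117) = -138737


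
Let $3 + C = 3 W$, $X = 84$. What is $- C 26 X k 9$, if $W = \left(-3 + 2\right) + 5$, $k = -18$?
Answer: $3184272$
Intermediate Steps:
$W = 4$ ($W = -1 + 5 = 4$)
$C = 9$ ($C = -3 + 3 \cdot 4 = -3 + 12 = 9$)
$- C 26 X k 9 = - 9 \cdot 26 \cdot 84 \left(\left(-18\right) 9\right) = - 234 \cdot 84 \left(-162\right) = - 19656 \left(-162\right) = \left(-1\right) \left(-3184272\right) = 3184272$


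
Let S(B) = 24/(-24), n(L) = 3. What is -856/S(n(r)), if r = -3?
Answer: 856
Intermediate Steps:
S(B) = -1 (S(B) = 24*(-1/24) = -1)
-856/S(n(r)) = -856/(-1) = -856*(-1) = 856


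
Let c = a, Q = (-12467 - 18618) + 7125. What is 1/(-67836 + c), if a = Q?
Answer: -1/91796 ≈ -1.0894e-5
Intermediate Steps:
Q = -23960 (Q = -31085 + 7125 = -23960)
a = -23960
c = -23960
1/(-67836 + c) = 1/(-67836 - 23960) = 1/(-91796) = -1/91796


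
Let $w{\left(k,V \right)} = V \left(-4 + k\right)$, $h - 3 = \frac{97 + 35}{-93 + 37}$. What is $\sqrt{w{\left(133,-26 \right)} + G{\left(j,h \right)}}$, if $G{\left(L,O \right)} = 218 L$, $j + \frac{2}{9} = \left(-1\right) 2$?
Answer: $\frac{i \sqrt{34546}}{3} \approx 61.955 i$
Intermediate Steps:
$j = - \frac{20}{9}$ ($j = - \frac{2}{9} - 2 = - \frac{20}{9} \approx -2.2222$)
$h = \frac{9}{14}$ ($h = 3 + \frac{97 + 35}{-93 + 37} = 3 + \frac{132}{-56} = 3 + 132 \left(- \frac{1}{56}\right) = 3 - \frac{33}{14} = \frac{9}{14} \approx 0.64286$)
$\sqrt{w{\left(133,-26 \right)} + G{\left(j,h \right)}} = \sqrt{- 26 \left(-4 + 133\right) + 218 \left(- \frac{20}{9}\right)} = \sqrt{\left(-26\right) 129 - \frac{4360}{9}} = \sqrt{-3354 - \frac{4360}{9}} = \sqrt{- \frac{34546}{9}} = \frac{i \sqrt{34546}}{3}$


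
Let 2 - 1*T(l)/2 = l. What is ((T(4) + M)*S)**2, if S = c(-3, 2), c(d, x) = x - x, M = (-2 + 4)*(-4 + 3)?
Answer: 0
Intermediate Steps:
T(l) = 4 - 2*l
M = -2 (M = 2*(-1) = -2)
c(d, x) = 0
S = 0
((T(4) + M)*S)**2 = (((4 - 2*4) - 2)*0)**2 = (((4 - 8) - 2)*0)**2 = ((-4 - 2)*0)**2 = (-6*0)**2 = 0**2 = 0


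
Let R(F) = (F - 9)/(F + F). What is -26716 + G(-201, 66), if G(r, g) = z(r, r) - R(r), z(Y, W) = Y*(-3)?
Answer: -1749606/67 ≈ -26114.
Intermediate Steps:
z(Y, W) = -3*Y
R(F) = (-9 + F)/(2*F) (R(F) = (-9 + F)/((2*F)) = (-9 + F)*(1/(2*F)) = (-9 + F)/(2*F))
G(r, g) = -3*r - (-9 + r)/(2*r)
-26716 + G(-201, 66) = -26716 + (½)*(9 - 1*(-201) - 6*(-201)²)/(-201) = -26716 + (½)*(-1/201)*(9 + 201 - 6*40401) = -26716 + (½)*(-1/201)*(9 + 201 - 242406) = -26716 + (½)*(-1/201)*(-242196) = -26716 + 40366/67 = -1749606/67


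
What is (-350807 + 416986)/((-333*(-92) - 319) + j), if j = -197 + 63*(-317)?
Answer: 66179/10149 ≈ 6.5207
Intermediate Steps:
j = -20168 (j = -197 - 19971 = -20168)
(-350807 + 416986)/((-333*(-92) - 319) + j) = (-350807 + 416986)/((-333*(-92) - 319) - 20168) = 66179/((30636 - 319) - 20168) = 66179/(30317 - 20168) = 66179/10149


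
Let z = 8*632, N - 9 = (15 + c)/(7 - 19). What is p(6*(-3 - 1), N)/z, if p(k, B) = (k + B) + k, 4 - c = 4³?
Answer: -141/20224 ≈ -0.0069719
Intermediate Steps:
c = -60 (c = 4 - 1*4³ = 4 - 1*64 = 4 - 64 = -60)
N = 51/4 (N = 9 + (15 - 60)/(7 - 19) = 9 - 45/(-12) = 9 - 45*(-1/12) = 9 + 15/4 = 51/4 ≈ 12.750)
p(k, B) = B + 2*k (p(k, B) = (B + k) + k = B + 2*k)
z = 5056
p(6*(-3 - 1), N)/z = (51/4 + 2*(6*(-3 - 1)))/5056 = (51/4 + 2*(6*(-4)))*(1/5056) = (51/4 + 2*(-24))*(1/5056) = (51/4 - 48)*(1/5056) = -141/4*1/5056 = -141/20224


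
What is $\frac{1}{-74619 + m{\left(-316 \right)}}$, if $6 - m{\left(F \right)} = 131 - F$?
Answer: $- \frac{1}{75060} \approx -1.3323 \cdot 10^{-5}$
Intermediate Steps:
$m{\left(F \right)} = -125 + F$ ($m{\left(F \right)} = 6 - \left(131 - F\right) = 6 + \left(-131 + F\right) = -125 + F$)
$\frac{1}{-74619 + m{\left(-316 \right)}} = \frac{1}{-74619 - 441} = \frac{1}{-75060} = - \frac{1}{75060}$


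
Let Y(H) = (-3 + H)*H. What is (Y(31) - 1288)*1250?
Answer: -525000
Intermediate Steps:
Y(H) = H*(-3 + H)
(Y(31) - 1288)*1250 = (31*(-3 + 31) - 1288)*1250 = (31*28 - 1288)*1250 = (868 - 1288)*1250 = -420*1250 = -525000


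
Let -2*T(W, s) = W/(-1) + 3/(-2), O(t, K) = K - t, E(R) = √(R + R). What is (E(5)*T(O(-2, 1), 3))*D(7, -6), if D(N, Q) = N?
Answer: 63*√10/4 ≈ 49.806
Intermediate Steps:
E(R) = √2*√R (E(R) = √(2*R) = √2*√R)
T(W, s) = ¾ + W/2 (T(W, s) = -(W/(-1) + 3/(-2))/2 = -(W*(-1) + 3*(-½))/2 = -(-W - 3/2)/2 = -(-3/2 - W)/2 = ¾ + W/2)
(E(5)*T(O(-2, 1), 3))*D(7, -6) = ((√2*√5)*(¾ + (1 - 1*(-2))/2))*7 = (√10*(¾ + (1 + 2)/2))*7 = (√10*(¾ + (½)*3))*7 = (√10*(¾ + 3/2))*7 = (√10*(9/4))*7 = (9*√10/4)*7 = 63*√10/4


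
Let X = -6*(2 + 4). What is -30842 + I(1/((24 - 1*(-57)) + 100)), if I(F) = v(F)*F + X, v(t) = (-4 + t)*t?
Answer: -183098543321/5929741 ≈ -30878.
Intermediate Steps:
v(t) = t*(-4 + t)
X = -36 (X = -6*6 = -36)
I(F) = -36 + F**2*(-4 + F) (I(F) = (F*(-4 + F))*F - 36 = F**2*(-4 + F) - 36 = -36 + F**2*(-4 + F))
-30842 + I(1/((24 - 1*(-57)) + 100)) = -30842 + (-36 + (1/((24 - 1*(-57)) + 100))**2*(-4 + 1/((24 - 1*(-57)) + 100))) = -30842 + (-36 + (1/((24 + 57) + 100))**2*(-4 + 1/((24 + 57) + 100))) = -30842 + (-36 + (1/(81 + 100))**2*(-4 + 1/(81 + 100))) = -30842 + (-36 + (1/181)**2*(-4 + 1/181)) = -30842 + (-36 + (1/32761)*(-723/181)) = -30842 + (-36 - 723/5929741) = -30842 - 213471399/5929741 = -183098543321/5929741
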